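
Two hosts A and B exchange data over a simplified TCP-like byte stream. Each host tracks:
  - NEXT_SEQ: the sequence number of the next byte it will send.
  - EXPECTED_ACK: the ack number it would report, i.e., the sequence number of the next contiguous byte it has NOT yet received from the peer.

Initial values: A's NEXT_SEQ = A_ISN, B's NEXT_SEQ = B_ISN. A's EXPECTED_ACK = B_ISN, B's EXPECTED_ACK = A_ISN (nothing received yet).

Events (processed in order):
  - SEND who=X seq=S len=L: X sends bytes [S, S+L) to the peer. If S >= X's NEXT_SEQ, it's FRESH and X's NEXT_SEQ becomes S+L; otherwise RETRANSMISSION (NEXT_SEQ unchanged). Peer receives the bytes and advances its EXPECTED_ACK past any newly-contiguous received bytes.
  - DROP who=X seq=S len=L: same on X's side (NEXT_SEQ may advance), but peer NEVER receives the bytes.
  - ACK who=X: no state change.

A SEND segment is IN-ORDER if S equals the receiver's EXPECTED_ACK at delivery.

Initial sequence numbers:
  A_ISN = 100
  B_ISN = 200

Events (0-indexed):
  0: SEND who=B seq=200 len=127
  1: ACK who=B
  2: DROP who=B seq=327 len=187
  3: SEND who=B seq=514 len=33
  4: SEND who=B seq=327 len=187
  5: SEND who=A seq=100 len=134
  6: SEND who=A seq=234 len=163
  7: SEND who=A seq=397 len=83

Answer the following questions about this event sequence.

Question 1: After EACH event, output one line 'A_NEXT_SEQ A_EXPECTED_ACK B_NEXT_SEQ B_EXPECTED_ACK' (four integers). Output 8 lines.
100 327 327 100
100 327 327 100
100 327 514 100
100 327 547 100
100 547 547 100
234 547 547 234
397 547 547 397
480 547 547 480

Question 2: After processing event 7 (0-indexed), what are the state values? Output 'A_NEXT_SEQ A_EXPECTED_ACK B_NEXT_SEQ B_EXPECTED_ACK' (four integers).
After event 0: A_seq=100 A_ack=327 B_seq=327 B_ack=100
After event 1: A_seq=100 A_ack=327 B_seq=327 B_ack=100
After event 2: A_seq=100 A_ack=327 B_seq=514 B_ack=100
After event 3: A_seq=100 A_ack=327 B_seq=547 B_ack=100
After event 4: A_seq=100 A_ack=547 B_seq=547 B_ack=100
After event 5: A_seq=234 A_ack=547 B_seq=547 B_ack=234
After event 6: A_seq=397 A_ack=547 B_seq=547 B_ack=397
After event 7: A_seq=480 A_ack=547 B_seq=547 B_ack=480

480 547 547 480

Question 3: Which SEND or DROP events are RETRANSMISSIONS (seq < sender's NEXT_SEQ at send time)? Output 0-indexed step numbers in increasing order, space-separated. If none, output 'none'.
Answer: 4

Derivation:
Step 0: SEND seq=200 -> fresh
Step 2: DROP seq=327 -> fresh
Step 3: SEND seq=514 -> fresh
Step 4: SEND seq=327 -> retransmit
Step 5: SEND seq=100 -> fresh
Step 6: SEND seq=234 -> fresh
Step 7: SEND seq=397 -> fresh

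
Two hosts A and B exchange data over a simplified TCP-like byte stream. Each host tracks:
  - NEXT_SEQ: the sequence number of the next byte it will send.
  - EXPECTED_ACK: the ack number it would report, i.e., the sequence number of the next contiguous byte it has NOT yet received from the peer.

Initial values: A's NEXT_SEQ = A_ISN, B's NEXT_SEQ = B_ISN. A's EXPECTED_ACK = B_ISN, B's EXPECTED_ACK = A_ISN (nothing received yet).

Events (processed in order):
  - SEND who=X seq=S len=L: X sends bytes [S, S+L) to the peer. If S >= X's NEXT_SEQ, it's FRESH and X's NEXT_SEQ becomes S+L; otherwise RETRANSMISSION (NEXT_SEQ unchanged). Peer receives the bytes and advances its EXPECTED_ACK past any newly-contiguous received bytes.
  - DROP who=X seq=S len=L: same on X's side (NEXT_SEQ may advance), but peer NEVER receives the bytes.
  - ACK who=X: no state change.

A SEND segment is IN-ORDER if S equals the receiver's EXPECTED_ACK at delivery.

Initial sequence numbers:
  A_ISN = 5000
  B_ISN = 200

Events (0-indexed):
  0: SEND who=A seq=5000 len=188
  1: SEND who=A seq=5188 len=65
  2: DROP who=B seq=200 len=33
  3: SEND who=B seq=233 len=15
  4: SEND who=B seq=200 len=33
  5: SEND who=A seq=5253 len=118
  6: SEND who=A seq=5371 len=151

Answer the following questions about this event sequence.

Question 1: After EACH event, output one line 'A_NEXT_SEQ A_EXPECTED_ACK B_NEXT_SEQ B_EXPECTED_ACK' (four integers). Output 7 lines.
5188 200 200 5188
5253 200 200 5253
5253 200 233 5253
5253 200 248 5253
5253 248 248 5253
5371 248 248 5371
5522 248 248 5522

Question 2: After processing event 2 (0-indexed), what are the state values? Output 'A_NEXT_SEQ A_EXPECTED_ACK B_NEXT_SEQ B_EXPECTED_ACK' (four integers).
After event 0: A_seq=5188 A_ack=200 B_seq=200 B_ack=5188
After event 1: A_seq=5253 A_ack=200 B_seq=200 B_ack=5253
After event 2: A_seq=5253 A_ack=200 B_seq=233 B_ack=5253

5253 200 233 5253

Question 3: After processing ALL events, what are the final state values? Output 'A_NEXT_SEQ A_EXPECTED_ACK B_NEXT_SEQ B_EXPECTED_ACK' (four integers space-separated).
Answer: 5522 248 248 5522

Derivation:
After event 0: A_seq=5188 A_ack=200 B_seq=200 B_ack=5188
After event 1: A_seq=5253 A_ack=200 B_seq=200 B_ack=5253
After event 2: A_seq=5253 A_ack=200 B_seq=233 B_ack=5253
After event 3: A_seq=5253 A_ack=200 B_seq=248 B_ack=5253
After event 4: A_seq=5253 A_ack=248 B_seq=248 B_ack=5253
After event 5: A_seq=5371 A_ack=248 B_seq=248 B_ack=5371
After event 6: A_seq=5522 A_ack=248 B_seq=248 B_ack=5522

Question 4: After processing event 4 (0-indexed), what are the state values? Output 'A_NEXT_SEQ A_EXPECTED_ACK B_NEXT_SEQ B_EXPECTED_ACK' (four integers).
After event 0: A_seq=5188 A_ack=200 B_seq=200 B_ack=5188
After event 1: A_seq=5253 A_ack=200 B_seq=200 B_ack=5253
After event 2: A_seq=5253 A_ack=200 B_seq=233 B_ack=5253
After event 3: A_seq=5253 A_ack=200 B_seq=248 B_ack=5253
After event 4: A_seq=5253 A_ack=248 B_seq=248 B_ack=5253

5253 248 248 5253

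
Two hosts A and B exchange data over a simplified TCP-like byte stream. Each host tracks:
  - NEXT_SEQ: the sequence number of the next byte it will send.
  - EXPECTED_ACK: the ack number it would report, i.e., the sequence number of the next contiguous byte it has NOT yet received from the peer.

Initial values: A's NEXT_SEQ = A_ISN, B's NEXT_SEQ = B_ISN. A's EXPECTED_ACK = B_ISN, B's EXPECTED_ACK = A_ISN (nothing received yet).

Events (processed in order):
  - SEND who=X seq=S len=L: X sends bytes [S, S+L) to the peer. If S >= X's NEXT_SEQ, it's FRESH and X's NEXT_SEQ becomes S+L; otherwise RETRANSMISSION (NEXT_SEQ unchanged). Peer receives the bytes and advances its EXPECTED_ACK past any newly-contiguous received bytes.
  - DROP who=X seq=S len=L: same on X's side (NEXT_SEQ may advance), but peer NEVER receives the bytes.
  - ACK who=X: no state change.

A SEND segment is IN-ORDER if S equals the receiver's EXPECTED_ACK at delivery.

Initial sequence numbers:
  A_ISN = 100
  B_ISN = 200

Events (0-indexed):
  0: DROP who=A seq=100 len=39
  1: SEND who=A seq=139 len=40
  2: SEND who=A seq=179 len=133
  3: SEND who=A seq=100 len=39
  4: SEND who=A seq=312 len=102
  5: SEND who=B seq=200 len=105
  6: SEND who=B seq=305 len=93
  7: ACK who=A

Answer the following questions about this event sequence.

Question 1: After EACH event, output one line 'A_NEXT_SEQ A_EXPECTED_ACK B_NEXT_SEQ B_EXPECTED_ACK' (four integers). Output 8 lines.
139 200 200 100
179 200 200 100
312 200 200 100
312 200 200 312
414 200 200 414
414 305 305 414
414 398 398 414
414 398 398 414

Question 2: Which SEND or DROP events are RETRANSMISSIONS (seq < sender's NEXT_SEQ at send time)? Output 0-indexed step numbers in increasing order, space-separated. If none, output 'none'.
Answer: 3

Derivation:
Step 0: DROP seq=100 -> fresh
Step 1: SEND seq=139 -> fresh
Step 2: SEND seq=179 -> fresh
Step 3: SEND seq=100 -> retransmit
Step 4: SEND seq=312 -> fresh
Step 5: SEND seq=200 -> fresh
Step 6: SEND seq=305 -> fresh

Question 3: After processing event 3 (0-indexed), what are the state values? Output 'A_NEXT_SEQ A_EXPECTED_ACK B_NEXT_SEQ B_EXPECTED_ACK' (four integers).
After event 0: A_seq=139 A_ack=200 B_seq=200 B_ack=100
After event 1: A_seq=179 A_ack=200 B_seq=200 B_ack=100
After event 2: A_seq=312 A_ack=200 B_seq=200 B_ack=100
After event 3: A_seq=312 A_ack=200 B_seq=200 B_ack=312

312 200 200 312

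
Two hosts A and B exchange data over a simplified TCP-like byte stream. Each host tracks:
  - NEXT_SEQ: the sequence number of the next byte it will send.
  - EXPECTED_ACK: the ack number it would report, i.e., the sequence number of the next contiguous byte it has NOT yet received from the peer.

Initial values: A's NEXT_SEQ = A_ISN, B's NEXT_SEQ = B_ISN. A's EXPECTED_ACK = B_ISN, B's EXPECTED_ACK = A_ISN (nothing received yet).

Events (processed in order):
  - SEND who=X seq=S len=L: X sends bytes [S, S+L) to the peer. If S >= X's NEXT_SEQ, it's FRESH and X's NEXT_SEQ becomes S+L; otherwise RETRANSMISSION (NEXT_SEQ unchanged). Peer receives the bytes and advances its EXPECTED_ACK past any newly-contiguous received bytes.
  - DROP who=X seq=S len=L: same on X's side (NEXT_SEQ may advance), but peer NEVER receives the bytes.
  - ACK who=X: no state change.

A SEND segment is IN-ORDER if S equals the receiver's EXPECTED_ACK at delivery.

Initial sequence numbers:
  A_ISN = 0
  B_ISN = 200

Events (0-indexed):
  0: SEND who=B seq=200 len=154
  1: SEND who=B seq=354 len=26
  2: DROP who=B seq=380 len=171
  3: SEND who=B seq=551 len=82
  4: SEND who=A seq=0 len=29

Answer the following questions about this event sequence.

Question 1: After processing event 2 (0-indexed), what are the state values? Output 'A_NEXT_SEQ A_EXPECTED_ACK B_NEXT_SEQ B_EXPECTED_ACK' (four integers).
After event 0: A_seq=0 A_ack=354 B_seq=354 B_ack=0
After event 1: A_seq=0 A_ack=380 B_seq=380 B_ack=0
After event 2: A_seq=0 A_ack=380 B_seq=551 B_ack=0

0 380 551 0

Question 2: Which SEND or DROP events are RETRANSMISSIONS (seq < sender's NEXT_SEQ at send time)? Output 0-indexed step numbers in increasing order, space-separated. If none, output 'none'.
Answer: none

Derivation:
Step 0: SEND seq=200 -> fresh
Step 1: SEND seq=354 -> fresh
Step 2: DROP seq=380 -> fresh
Step 3: SEND seq=551 -> fresh
Step 4: SEND seq=0 -> fresh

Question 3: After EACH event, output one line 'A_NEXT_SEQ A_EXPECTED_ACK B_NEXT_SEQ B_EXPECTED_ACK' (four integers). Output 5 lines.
0 354 354 0
0 380 380 0
0 380 551 0
0 380 633 0
29 380 633 29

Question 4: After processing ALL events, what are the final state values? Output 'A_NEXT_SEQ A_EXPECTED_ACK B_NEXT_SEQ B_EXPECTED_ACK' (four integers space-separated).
Answer: 29 380 633 29

Derivation:
After event 0: A_seq=0 A_ack=354 B_seq=354 B_ack=0
After event 1: A_seq=0 A_ack=380 B_seq=380 B_ack=0
After event 2: A_seq=0 A_ack=380 B_seq=551 B_ack=0
After event 3: A_seq=0 A_ack=380 B_seq=633 B_ack=0
After event 4: A_seq=29 A_ack=380 B_seq=633 B_ack=29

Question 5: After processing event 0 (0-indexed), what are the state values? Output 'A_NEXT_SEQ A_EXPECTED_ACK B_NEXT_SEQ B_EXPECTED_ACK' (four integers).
After event 0: A_seq=0 A_ack=354 B_seq=354 B_ack=0

0 354 354 0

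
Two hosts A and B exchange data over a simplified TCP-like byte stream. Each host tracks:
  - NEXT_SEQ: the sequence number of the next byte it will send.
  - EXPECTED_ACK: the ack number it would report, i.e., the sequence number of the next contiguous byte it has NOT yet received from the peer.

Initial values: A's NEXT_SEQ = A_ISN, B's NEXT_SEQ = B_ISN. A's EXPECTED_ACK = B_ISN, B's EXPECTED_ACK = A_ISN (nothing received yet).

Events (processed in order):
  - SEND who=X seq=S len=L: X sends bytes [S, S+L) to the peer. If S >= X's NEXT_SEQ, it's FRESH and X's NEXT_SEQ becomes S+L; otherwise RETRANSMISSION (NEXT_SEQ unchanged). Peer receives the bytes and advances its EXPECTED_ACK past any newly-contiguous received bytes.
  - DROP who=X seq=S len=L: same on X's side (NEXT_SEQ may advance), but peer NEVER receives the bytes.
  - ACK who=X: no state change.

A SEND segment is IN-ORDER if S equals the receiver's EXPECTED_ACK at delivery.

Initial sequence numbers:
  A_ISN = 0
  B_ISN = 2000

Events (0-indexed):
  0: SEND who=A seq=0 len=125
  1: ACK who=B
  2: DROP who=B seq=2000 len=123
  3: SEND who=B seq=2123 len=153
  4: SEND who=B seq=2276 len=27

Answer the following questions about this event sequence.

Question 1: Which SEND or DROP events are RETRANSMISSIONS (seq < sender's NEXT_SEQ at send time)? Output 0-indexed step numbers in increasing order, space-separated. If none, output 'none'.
Step 0: SEND seq=0 -> fresh
Step 2: DROP seq=2000 -> fresh
Step 3: SEND seq=2123 -> fresh
Step 4: SEND seq=2276 -> fresh

Answer: none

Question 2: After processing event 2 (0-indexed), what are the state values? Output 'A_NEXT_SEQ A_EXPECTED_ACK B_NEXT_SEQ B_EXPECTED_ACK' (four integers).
After event 0: A_seq=125 A_ack=2000 B_seq=2000 B_ack=125
After event 1: A_seq=125 A_ack=2000 B_seq=2000 B_ack=125
After event 2: A_seq=125 A_ack=2000 B_seq=2123 B_ack=125

125 2000 2123 125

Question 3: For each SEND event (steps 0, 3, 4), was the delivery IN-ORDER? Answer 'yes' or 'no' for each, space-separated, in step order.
Answer: yes no no

Derivation:
Step 0: SEND seq=0 -> in-order
Step 3: SEND seq=2123 -> out-of-order
Step 4: SEND seq=2276 -> out-of-order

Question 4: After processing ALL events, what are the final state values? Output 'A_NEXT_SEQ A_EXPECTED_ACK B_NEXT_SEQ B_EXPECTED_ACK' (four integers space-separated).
Answer: 125 2000 2303 125

Derivation:
After event 0: A_seq=125 A_ack=2000 B_seq=2000 B_ack=125
After event 1: A_seq=125 A_ack=2000 B_seq=2000 B_ack=125
After event 2: A_seq=125 A_ack=2000 B_seq=2123 B_ack=125
After event 3: A_seq=125 A_ack=2000 B_seq=2276 B_ack=125
After event 4: A_seq=125 A_ack=2000 B_seq=2303 B_ack=125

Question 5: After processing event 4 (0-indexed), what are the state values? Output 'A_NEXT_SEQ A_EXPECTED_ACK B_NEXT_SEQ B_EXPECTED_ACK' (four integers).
After event 0: A_seq=125 A_ack=2000 B_seq=2000 B_ack=125
After event 1: A_seq=125 A_ack=2000 B_seq=2000 B_ack=125
After event 2: A_seq=125 A_ack=2000 B_seq=2123 B_ack=125
After event 3: A_seq=125 A_ack=2000 B_seq=2276 B_ack=125
After event 4: A_seq=125 A_ack=2000 B_seq=2303 B_ack=125

125 2000 2303 125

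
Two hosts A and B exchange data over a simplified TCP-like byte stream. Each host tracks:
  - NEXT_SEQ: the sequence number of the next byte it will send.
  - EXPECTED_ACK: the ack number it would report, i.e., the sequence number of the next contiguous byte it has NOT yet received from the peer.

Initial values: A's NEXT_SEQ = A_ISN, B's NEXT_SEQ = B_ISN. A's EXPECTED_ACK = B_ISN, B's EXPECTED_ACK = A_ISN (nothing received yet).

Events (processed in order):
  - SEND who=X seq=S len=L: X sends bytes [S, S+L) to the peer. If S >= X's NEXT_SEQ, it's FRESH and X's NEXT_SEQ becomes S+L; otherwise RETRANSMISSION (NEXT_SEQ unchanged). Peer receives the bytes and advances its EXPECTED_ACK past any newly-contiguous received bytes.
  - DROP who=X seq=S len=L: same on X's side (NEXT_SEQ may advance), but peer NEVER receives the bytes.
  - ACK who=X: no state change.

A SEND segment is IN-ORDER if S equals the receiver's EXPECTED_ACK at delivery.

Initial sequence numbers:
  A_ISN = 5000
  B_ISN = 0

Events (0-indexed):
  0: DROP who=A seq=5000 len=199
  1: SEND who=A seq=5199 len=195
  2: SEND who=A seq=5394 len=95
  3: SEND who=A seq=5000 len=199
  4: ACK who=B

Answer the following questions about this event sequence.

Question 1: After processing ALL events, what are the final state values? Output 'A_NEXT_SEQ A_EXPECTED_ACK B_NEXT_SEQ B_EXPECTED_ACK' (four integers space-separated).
After event 0: A_seq=5199 A_ack=0 B_seq=0 B_ack=5000
After event 1: A_seq=5394 A_ack=0 B_seq=0 B_ack=5000
After event 2: A_seq=5489 A_ack=0 B_seq=0 B_ack=5000
After event 3: A_seq=5489 A_ack=0 B_seq=0 B_ack=5489
After event 4: A_seq=5489 A_ack=0 B_seq=0 B_ack=5489

Answer: 5489 0 0 5489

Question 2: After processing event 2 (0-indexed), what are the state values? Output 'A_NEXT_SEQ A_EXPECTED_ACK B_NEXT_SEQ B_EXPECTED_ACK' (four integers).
After event 0: A_seq=5199 A_ack=0 B_seq=0 B_ack=5000
After event 1: A_seq=5394 A_ack=0 B_seq=0 B_ack=5000
After event 2: A_seq=5489 A_ack=0 B_seq=0 B_ack=5000

5489 0 0 5000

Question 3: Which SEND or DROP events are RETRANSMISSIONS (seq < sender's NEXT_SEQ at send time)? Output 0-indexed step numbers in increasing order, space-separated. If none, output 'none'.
Step 0: DROP seq=5000 -> fresh
Step 1: SEND seq=5199 -> fresh
Step 2: SEND seq=5394 -> fresh
Step 3: SEND seq=5000 -> retransmit

Answer: 3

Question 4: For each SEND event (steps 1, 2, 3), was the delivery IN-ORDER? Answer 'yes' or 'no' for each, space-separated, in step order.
Step 1: SEND seq=5199 -> out-of-order
Step 2: SEND seq=5394 -> out-of-order
Step 3: SEND seq=5000 -> in-order

Answer: no no yes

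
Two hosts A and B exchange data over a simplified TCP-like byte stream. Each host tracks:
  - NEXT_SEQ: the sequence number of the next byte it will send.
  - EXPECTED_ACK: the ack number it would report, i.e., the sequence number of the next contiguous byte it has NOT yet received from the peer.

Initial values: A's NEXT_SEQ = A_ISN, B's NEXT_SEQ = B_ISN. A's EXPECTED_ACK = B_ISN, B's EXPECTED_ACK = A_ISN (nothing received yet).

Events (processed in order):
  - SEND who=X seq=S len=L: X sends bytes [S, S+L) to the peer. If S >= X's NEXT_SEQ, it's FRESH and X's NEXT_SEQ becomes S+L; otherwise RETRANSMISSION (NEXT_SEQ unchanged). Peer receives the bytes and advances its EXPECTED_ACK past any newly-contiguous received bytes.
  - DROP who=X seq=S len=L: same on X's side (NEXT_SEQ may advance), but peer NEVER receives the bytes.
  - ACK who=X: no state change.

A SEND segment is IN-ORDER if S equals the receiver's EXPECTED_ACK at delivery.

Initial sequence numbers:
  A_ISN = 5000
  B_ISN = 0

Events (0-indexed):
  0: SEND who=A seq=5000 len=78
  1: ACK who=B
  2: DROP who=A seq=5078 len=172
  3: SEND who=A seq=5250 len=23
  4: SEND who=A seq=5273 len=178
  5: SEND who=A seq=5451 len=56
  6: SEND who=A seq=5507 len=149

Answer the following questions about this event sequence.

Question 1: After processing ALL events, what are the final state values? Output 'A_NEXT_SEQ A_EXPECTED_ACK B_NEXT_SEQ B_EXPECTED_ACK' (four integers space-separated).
Answer: 5656 0 0 5078

Derivation:
After event 0: A_seq=5078 A_ack=0 B_seq=0 B_ack=5078
After event 1: A_seq=5078 A_ack=0 B_seq=0 B_ack=5078
After event 2: A_seq=5250 A_ack=0 B_seq=0 B_ack=5078
After event 3: A_seq=5273 A_ack=0 B_seq=0 B_ack=5078
After event 4: A_seq=5451 A_ack=0 B_seq=0 B_ack=5078
After event 5: A_seq=5507 A_ack=0 B_seq=0 B_ack=5078
After event 6: A_seq=5656 A_ack=0 B_seq=0 B_ack=5078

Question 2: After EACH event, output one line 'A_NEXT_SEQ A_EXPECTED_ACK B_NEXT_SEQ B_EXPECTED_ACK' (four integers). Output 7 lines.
5078 0 0 5078
5078 0 0 5078
5250 0 0 5078
5273 0 0 5078
5451 0 0 5078
5507 0 0 5078
5656 0 0 5078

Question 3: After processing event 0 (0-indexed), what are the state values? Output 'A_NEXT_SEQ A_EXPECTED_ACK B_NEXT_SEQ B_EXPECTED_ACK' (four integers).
After event 0: A_seq=5078 A_ack=0 B_seq=0 B_ack=5078

5078 0 0 5078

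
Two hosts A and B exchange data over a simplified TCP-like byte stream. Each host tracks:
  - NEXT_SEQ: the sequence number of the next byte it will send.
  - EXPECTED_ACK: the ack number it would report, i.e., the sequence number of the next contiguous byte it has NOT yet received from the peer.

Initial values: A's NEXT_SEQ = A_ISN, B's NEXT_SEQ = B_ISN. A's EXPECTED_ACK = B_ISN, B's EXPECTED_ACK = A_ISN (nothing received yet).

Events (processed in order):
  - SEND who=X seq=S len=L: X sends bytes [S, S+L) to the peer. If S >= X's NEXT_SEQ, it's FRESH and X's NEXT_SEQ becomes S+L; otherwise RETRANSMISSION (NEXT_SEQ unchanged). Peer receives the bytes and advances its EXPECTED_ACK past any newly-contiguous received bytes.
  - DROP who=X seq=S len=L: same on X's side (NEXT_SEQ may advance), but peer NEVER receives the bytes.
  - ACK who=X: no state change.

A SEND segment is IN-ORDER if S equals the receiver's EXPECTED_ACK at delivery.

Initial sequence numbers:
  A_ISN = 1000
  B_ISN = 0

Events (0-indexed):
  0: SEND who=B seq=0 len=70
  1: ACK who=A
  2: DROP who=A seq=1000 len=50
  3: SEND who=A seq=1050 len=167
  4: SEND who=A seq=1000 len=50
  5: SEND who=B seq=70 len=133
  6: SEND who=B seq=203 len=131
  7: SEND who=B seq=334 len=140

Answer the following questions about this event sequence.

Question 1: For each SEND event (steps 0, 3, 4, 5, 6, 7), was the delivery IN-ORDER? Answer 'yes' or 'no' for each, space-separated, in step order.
Answer: yes no yes yes yes yes

Derivation:
Step 0: SEND seq=0 -> in-order
Step 3: SEND seq=1050 -> out-of-order
Step 4: SEND seq=1000 -> in-order
Step 5: SEND seq=70 -> in-order
Step 6: SEND seq=203 -> in-order
Step 7: SEND seq=334 -> in-order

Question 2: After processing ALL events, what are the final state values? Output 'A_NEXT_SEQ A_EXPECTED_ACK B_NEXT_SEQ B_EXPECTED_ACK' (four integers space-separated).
After event 0: A_seq=1000 A_ack=70 B_seq=70 B_ack=1000
After event 1: A_seq=1000 A_ack=70 B_seq=70 B_ack=1000
After event 2: A_seq=1050 A_ack=70 B_seq=70 B_ack=1000
After event 3: A_seq=1217 A_ack=70 B_seq=70 B_ack=1000
After event 4: A_seq=1217 A_ack=70 B_seq=70 B_ack=1217
After event 5: A_seq=1217 A_ack=203 B_seq=203 B_ack=1217
After event 6: A_seq=1217 A_ack=334 B_seq=334 B_ack=1217
After event 7: A_seq=1217 A_ack=474 B_seq=474 B_ack=1217

Answer: 1217 474 474 1217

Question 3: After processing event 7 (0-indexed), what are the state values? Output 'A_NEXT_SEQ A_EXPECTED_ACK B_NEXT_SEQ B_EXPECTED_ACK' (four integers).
After event 0: A_seq=1000 A_ack=70 B_seq=70 B_ack=1000
After event 1: A_seq=1000 A_ack=70 B_seq=70 B_ack=1000
After event 2: A_seq=1050 A_ack=70 B_seq=70 B_ack=1000
After event 3: A_seq=1217 A_ack=70 B_seq=70 B_ack=1000
After event 4: A_seq=1217 A_ack=70 B_seq=70 B_ack=1217
After event 5: A_seq=1217 A_ack=203 B_seq=203 B_ack=1217
After event 6: A_seq=1217 A_ack=334 B_seq=334 B_ack=1217
After event 7: A_seq=1217 A_ack=474 B_seq=474 B_ack=1217

1217 474 474 1217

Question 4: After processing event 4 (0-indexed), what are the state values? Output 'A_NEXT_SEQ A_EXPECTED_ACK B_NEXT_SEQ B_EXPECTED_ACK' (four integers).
After event 0: A_seq=1000 A_ack=70 B_seq=70 B_ack=1000
After event 1: A_seq=1000 A_ack=70 B_seq=70 B_ack=1000
After event 2: A_seq=1050 A_ack=70 B_seq=70 B_ack=1000
After event 3: A_seq=1217 A_ack=70 B_seq=70 B_ack=1000
After event 4: A_seq=1217 A_ack=70 B_seq=70 B_ack=1217

1217 70 70 1217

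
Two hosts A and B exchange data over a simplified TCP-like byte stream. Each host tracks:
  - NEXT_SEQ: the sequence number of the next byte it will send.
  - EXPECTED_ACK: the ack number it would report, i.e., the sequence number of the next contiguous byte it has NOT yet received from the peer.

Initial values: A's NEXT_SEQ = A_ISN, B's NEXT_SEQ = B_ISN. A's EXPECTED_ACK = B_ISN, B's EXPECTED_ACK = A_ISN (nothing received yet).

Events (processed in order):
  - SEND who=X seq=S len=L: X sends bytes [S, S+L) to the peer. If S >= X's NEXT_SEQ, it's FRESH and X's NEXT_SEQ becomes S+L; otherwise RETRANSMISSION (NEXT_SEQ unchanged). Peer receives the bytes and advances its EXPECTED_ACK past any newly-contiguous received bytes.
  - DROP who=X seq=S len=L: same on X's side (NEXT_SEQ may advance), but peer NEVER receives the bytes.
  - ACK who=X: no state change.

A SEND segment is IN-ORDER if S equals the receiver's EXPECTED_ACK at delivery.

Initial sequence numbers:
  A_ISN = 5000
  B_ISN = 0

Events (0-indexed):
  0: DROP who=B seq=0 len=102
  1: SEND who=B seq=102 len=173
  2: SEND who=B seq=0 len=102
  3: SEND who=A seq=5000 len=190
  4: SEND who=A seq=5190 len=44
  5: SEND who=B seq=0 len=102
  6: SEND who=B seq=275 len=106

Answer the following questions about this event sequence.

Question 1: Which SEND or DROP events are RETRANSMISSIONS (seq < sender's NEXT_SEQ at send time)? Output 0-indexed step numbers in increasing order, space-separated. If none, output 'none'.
Step 0: DROP seq=0 -> fresh
Step 1: SEND seq=102 -> fresh
Step 2: SEND seq=0 -> retransmit
Step 3: SEND seq=5000 -> fresh
Step 4: SEND seq=5190 -> fresh
Step 5: SEND seq=0 -> retransmit
Step 6: SEND seq=275 -> fresh

Answer: 2 5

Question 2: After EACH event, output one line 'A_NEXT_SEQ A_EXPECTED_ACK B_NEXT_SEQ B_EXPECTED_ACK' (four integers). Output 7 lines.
5000 0 102 5000
5000 0 275 5000
5000 275 275 5000
5190 275 275 5190
5234 275 275 5234
5234 275 275 5234
5234 381 381 5234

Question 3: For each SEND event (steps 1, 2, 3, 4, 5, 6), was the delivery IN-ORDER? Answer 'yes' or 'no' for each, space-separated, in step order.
Step 1: SEND seq=102 -> out-of-order
Step 2: SEND seq=0 -> in-order
Step 3: SEND seq=5000 -> in-order
Step 4: SEND seq=5190 -> in-order
Step 5: SEND seq=0 -> out-of-order
Step 6: SEND seq=275 -> in-order

Answer: no yes yes yes no yes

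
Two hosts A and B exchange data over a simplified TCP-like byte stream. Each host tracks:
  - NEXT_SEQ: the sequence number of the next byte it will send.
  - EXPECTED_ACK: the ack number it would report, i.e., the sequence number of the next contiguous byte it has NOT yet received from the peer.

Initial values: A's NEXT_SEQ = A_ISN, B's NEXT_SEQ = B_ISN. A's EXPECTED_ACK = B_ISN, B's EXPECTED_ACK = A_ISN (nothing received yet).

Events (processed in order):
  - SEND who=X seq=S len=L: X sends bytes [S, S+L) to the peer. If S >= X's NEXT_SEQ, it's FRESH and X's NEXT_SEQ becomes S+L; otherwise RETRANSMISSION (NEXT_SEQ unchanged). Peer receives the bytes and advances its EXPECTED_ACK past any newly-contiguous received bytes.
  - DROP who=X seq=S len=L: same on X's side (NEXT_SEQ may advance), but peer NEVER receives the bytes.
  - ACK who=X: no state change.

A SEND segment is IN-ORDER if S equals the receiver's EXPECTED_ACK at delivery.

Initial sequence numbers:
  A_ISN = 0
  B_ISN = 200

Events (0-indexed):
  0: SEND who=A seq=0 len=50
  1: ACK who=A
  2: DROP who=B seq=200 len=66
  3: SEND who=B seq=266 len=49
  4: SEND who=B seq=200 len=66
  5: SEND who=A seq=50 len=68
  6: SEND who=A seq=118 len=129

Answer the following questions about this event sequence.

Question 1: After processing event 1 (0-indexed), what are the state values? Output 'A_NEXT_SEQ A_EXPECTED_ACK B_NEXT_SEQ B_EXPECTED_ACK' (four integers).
After event 0: A_seq=50 A_ack=200 B_seq=200 B_ack=50
After event 1: A_seq=50 A_ack=200 B_seq=200 B_ack=50

50 200 200 50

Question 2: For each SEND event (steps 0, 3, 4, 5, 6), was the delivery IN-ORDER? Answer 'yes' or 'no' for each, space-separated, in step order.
Step 0: SEND seq=0 -> in-order
Step 3: SEND seq=266 -> out-of-order
Step 4: SEND seq=200 -> in-order
Step 5: SEND seq=50 -> in-order
Step 6: SEND seq=118 -> in-order

Answer: yes no yes yes yes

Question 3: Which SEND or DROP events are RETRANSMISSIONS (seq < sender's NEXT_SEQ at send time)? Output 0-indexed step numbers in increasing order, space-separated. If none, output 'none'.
Answer: 4

Derivation:
Step 0: SEND seq=0 -> fresh
Step 2: DROP seq=200 -> fresh
Step 3: SEND seq=266 -> fresh
Step 4: SEND seq=200 -> retransmit
Step 5: SEND seq=50 -> fresh
Step 6: SEND seq=118 -> fresh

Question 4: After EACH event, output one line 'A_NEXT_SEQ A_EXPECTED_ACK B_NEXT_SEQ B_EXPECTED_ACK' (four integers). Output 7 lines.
50 200 200 50
50 200 200 50
50 200 266 50
50 200 315 50
50 315 315 50
118 315 315 118
247 315 315 247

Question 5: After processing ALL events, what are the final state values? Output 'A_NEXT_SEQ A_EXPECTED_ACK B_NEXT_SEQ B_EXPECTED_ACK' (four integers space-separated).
After event 0: A_seq=50 A_ack=200 B_seq=200 B_ack=50
After event 1: A_seq=50 A_ack=200 B_seq=200 B_ack=50
After event 2: A_seq=50 A_ack=200 B_seq=266 B_ack=50
After event 3: A_seq=50 A_ack=200 B_seq=315 B_ack=50
After event 4: A_seq=50 A_ack=315 B_seq=315 B_ack=50
After event 5: A_seq=118 A_ack=315 B_seq=315 B_ack=118
After event 6: A_seq=247 A_ack=315 B_seq=315 B_ack=247

Answer: 247 315 315 247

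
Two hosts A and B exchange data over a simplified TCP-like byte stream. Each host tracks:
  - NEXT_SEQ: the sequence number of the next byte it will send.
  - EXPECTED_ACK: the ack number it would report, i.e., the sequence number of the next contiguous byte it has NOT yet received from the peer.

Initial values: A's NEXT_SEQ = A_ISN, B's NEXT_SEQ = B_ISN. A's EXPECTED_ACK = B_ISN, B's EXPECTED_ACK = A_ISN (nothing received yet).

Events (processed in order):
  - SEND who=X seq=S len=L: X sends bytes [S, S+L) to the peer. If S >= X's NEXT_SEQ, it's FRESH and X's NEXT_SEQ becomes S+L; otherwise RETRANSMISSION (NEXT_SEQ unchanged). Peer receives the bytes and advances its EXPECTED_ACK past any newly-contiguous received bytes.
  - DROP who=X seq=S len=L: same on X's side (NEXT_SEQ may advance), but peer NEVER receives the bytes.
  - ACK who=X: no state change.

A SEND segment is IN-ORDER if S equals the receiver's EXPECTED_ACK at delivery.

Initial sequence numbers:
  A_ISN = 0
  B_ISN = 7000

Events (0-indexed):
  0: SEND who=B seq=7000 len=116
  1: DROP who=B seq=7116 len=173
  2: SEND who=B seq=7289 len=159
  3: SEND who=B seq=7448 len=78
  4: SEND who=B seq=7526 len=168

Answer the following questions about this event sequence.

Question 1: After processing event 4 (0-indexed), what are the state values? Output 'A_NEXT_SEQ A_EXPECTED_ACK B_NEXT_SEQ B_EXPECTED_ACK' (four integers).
After event 0: A_seq=0 A_ack=7116 B_seq=7116 B_ack=0
After event 1: A_seq=0 A_ack=7116 B_seq=7289 B_ack=0
After event 2: A_seq=0 A_ack=7116 B_seq=7448 B_ack=0
After event 3: A_seq=0 A_ack=7116 B_seq=7526 B_ack=0
After event 4: A_seq=0 A_ack=7116 B_seq=7694 B_ack=0

0 7116 7694 0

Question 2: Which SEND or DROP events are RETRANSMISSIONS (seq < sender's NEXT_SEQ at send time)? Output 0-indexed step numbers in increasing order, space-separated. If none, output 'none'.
Answer: none

Derivation:
Step 0: SEND seq=7000 -> fresh
Step 1: DROP seq=7116 -> fresh
Step 2: SEND seq=7289 -> fresh
Step 3: SEND seq=7448 -> fresh
Step 4: SEND seq=7526 -> fresh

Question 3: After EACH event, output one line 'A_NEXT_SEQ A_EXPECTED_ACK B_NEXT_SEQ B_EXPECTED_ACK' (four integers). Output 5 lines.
0 7116 7116 0
0 7116 7289 0
0 7116 7448 0
0 7116 7526 0
0 7116 7694 0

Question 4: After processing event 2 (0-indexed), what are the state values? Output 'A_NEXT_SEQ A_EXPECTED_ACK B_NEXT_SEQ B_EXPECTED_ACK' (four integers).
After event 0: A_seq=0 A_ack=7116 B_seq=7116 B_ack=0
After event 1: A_seq=0 A_ack=7116 B_seq=7289 B_ack=0
After event 2: A_seq=0 A_ack=7116 B_seq=7448 B_ack=0

0 7116 7448 0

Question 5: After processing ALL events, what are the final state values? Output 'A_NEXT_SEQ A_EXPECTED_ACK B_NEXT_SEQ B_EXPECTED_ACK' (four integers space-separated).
Answer: 0 7116 7694 0

Derivation:
After event 0: A_seq=0 A_ack=7116 B_seq=7116 B_ack=0
After event 1: A_seq=0 A_ack=7116 B_seq=7289 B_ack=0
After event 2: A_seq=0 A_ack=7116 B_seq=7448 B_ack=0
After event 3: A_seq=0 A_ack=7116 B_seq=7526 B_ack=0
After event 4: A_seq=0 A_ack=7116 B_seq=7694 B_ack=0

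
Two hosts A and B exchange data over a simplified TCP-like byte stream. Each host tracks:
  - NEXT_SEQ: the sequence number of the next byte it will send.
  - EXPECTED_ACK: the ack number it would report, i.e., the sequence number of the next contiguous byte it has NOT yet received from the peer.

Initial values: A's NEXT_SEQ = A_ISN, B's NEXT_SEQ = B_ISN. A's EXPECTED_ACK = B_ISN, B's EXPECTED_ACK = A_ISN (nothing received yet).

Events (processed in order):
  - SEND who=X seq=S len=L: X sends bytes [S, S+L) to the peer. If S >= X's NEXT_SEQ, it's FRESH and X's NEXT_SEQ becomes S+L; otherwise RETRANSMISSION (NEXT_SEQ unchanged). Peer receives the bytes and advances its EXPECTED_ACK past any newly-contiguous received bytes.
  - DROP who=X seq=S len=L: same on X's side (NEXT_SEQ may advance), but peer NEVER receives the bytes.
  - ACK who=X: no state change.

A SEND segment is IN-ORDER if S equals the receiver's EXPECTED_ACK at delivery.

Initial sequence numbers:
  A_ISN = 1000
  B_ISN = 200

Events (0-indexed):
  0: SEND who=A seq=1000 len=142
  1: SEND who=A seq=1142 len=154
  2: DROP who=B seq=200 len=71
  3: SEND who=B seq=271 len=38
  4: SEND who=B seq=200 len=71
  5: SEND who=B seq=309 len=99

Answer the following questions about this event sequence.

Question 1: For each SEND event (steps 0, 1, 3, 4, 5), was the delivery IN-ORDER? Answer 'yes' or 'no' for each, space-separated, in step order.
Step 0: SEND seq=1000 -> in-order
Step 1: SEND seq=1142 -> in-order
Step 3: SEND seq=271 -> out-of-order
Step 4: SEND seq=200 -> in-order
Step 5: SEND seq=309 -> in-order

Answer: yes yes no yes yes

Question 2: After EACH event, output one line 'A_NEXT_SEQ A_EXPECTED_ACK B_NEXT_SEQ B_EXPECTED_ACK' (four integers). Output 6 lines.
1142 200 200 1142
1296 200 200 1296
1296 200 271 1296
1296 200 309 1296
1296 309 309 1296
1296 408 408 1296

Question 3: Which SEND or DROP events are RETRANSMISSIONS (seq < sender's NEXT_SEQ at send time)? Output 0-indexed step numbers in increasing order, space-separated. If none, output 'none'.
Answer: 4

Derivation:
Step 0: SEND seq=1000 -> fresh
Step 1: SEND seq=1142 -> fresh
Step 2: DROP seq=200 -> fresh
Step 3: SEND seq=271 -> fresh
Step 4: SEND seq=200 -> retransmit
Step 5: SEND seq=309 -> fresh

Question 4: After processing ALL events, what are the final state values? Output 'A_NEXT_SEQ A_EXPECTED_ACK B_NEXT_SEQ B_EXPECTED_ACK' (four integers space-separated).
After event 0: A_seq=1142 A_ack=200 B_seq=200 B_ack=1142
After event 1: A_seq=1296 A_ack=200 B_seq=200 B_ack=1296
After event 2: A_seq=1296 A_ack=200 B_seq=271 B_ack=1296
After event 3: A_seq=1296 A_ack=200 B_seq=309 B_ack=1296
After event 4: A_seq=1296 A_ack=309 B_seq=309 B_ack=1296
After event 5: A_seq=1296 A_ack=408 B_seq=408 B_ack=1296

Answer: 1296 408 408 1296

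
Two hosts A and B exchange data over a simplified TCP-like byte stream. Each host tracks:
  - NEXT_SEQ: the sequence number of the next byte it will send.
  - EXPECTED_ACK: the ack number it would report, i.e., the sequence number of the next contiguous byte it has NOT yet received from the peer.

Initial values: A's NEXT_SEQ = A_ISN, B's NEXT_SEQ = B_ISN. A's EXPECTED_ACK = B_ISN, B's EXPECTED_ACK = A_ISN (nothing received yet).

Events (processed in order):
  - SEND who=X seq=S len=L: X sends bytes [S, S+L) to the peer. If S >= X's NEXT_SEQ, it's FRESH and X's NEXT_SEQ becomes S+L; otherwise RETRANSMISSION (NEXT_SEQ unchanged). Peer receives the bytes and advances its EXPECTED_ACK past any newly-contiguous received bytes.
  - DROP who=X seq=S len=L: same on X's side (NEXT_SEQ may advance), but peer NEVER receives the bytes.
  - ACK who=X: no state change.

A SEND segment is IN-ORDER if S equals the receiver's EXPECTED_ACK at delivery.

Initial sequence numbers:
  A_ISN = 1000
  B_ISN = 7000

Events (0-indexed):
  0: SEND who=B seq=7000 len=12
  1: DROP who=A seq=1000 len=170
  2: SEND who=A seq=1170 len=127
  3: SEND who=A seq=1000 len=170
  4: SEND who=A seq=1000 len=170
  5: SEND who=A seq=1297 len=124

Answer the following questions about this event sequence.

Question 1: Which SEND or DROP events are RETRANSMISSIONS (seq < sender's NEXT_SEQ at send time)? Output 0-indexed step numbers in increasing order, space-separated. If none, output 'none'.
Step 0: SEND seq=7000 -> fresh
Step 1: DROP seq=1000 -> fresh
Step 2: SEND seq=1170 -> fresh
Step 3: SEND seq=1000 -> retransmit
Step 4: SEND seq=1000 -> retransmit
Step 5: SEND seq=1297 -> fresh

Answer: 3 4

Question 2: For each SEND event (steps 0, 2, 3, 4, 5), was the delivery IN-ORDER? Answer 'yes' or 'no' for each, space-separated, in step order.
Answer: yes no yes no yes

Derivation:
Step 0: SEND seq=7000 -> in-order
Step 2: SEND seq=1170 -> out-of-order
Step 3: SEND seq=1000 -> in-order
Step 4: SEND seq=1000 -> out-of-order
Step 5: SEND seq=1297 -> in-order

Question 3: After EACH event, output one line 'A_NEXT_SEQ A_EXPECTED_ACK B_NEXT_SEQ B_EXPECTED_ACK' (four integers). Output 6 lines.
1000 7012 7012 1000
1170 7012 7012 1000
1297 7012 7012 1000
1297 7012 7012 1297
1297 7012 7012 1297
1421 7012 7012 1421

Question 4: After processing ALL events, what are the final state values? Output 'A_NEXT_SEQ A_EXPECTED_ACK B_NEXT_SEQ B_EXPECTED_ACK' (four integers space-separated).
After event 0: A_seq=1000 A_ack=7012 B_seq=7012 B_ack=1000
After event 1: A_seq=1170 A_ack=7012 B_seq=7012 B_ack=1000
After event 2: A_seq=1297 A_ack=7012 B_seq=7012 B_ack=1000
After event 3: A_seq=1297 A_ack=7012 B_seq=7012 B_ack=1297
After event 4: A_seq=1297 A_ack=7012 B_seq=7012 B_ack=1297
After event 5: A_seq=1421 A_ack=7012 B_seq=7012 B_ack=1421

Answer: 1421 7012 7012 1421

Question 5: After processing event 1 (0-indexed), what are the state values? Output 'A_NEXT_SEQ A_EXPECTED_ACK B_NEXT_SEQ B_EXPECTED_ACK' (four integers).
After event 0: A_seq=1000 A_ack=7012 B_seq=7012 B_ack=1000
After event 1: A_seq=1170 A_ack=7012 B_seq=7012 B_ack=1000

1170 7012 7012 1000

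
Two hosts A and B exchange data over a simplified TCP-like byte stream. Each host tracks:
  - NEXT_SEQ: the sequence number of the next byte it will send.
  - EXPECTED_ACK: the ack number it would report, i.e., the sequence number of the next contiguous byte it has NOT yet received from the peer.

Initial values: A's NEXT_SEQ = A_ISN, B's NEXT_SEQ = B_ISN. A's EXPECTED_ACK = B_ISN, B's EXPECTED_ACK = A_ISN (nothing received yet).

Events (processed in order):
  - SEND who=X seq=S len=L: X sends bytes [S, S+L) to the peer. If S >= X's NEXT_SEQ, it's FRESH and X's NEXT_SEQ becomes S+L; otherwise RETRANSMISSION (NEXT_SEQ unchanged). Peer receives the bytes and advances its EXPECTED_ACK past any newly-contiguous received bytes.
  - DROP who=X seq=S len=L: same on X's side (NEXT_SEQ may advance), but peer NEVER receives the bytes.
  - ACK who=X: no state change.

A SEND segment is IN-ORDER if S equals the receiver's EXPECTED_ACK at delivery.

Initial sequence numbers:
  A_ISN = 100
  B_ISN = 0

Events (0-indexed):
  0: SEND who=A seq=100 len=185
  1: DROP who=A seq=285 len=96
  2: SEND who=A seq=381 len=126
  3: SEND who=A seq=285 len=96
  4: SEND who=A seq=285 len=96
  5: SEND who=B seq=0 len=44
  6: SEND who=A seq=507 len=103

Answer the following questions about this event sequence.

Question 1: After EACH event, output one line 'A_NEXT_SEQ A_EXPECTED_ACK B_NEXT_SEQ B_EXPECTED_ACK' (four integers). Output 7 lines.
285 0 0 285
381 0 0 285
507 0 0 285
507 0 0 507
507 0 0 507
507 44 44 507
610 44 44 610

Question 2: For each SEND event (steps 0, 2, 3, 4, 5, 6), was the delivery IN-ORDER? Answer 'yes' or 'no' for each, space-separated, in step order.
Answer: yes no yes no yes yes

Derivation:
Step 0: SEND seq=100 -> in-order
Step 2: SEND seq=381 -> out-of-order
Step 3: SEND seq=285 -> in-order
Step 4: SEND seq=285 -> out-of-order
Step 5: SEND seq=0 -> in-order
Step 6: SEND seq=507 -> in-order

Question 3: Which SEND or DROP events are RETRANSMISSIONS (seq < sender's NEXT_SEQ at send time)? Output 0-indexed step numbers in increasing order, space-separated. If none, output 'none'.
Answer: 3 4

Derivation:
Step 0: SEND seq=100 -> fresh
Step 1: DROP seq=285 -> fresh
Step 2: SEND seq=381 -> fresh
Step 3: SEND seq=285 -> retransmit
Step 4: SEND seq=285 -> retransmit
Step 5: SEND seq=0 -> fresh
Step 6: SEND seq=507 -> fresh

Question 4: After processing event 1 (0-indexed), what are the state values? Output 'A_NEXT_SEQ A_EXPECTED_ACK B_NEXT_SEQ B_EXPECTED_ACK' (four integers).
After event 0: A_seq=285 A_ack=0 B_seq=0 B_ack=285
After event 1: A_seq=381 A_ack=0 B_seq=0 B_ack=285

381 0 0 285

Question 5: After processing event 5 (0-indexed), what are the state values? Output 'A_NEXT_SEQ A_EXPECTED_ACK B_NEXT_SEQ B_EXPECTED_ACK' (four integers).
After event 0: A_seq=285 A_ack=0 B_seq=0 B_ack=285
After event 1: A_seq=381 A_ack=0 B_seq=0 B_ack=285
After event 2: A_seq=507 A_ack=0 B_seq=0 B_ack=285
After event 3: A_seq=507 A_ack=0 B_seq=0 B_ack=507
After event 4: A_seq=507 A_ack=0 B_seq=0 B_ack=507
After event 5: A_seq=507 A_ack=44 B_seq=44 B_ack=507

507 44 44 507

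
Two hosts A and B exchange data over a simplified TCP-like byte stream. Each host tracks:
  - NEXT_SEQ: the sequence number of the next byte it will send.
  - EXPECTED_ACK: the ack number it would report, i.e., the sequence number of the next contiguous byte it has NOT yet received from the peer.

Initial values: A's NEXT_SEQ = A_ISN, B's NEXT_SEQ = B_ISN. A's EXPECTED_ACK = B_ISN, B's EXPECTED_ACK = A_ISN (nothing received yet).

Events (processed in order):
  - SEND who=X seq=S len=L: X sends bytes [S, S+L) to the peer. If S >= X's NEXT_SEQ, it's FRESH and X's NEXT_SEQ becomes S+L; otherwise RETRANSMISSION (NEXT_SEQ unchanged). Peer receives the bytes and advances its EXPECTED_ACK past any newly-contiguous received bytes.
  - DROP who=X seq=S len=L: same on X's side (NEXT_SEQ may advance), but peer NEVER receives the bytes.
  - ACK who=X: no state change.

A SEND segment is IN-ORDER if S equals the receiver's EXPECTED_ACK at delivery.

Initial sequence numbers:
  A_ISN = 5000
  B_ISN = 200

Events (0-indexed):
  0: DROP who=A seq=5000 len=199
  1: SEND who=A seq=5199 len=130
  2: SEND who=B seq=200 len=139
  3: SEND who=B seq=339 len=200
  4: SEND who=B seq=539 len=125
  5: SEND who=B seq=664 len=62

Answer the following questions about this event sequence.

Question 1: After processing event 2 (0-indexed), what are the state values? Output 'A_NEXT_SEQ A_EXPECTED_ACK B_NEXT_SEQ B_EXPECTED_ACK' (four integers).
After event 0: A_seq=5199 A_ack=200 B_seq=200 B_ack=5000
After event 1: A_seq=5329 A_ack=200 B_seq=200 B_ack=5000
After event 2: A_seq=5329 A_ack=339 B_seq=339 B_ack=5000

5329 339 339 5000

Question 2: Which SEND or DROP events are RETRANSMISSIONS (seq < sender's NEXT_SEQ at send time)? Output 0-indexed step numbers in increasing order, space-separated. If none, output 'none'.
Answer: none

Derivation:
Step 0: DROP seq=5000 -> fresh
Step 1: SEND seq=5199 -> fresh
Step 2: SEND seq=200 -> fresh
Step 3: SEND seq=339 -> fresh
Step 4: SEND seq=539 -> fresh
Step 5: SEND seq=664 -> fresh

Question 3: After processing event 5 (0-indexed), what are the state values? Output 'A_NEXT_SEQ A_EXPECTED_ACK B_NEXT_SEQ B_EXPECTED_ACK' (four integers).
After event 0: A_seq=5199 A_ack=200 B_seq=200 B_ack=5000
After event 1: A_seq=5329 A_ack=200 B_seq=200 B_ack=5000
After event 2: A_seq=5329 A_ack=339 B_seq=339 B_ack=5000
After event 3: A_seq=5329 A_ack=539 B_seq=539 B_ack=5000
After event 4: A_seq=5329 A_ack=664 B_seq=664 B_ack=5000
After event 5: A_seq=5329 A_ack=726 B_seq=726 B_ack=5000

5329 726 726 5000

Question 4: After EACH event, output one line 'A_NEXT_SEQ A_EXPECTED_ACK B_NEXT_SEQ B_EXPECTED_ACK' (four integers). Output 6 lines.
5199 200 200 5000
5329 200 200 5000
5329 339 339 5000
5329 539 539 5000
5329 664 664 5000
5329 726 726 5000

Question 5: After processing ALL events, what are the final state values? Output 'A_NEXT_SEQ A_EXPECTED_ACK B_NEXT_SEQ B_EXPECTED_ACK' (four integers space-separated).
After event 0: A_seq=5199 A_ack=200 B_seq=200 B_ack=5000
After event 1: A_seq=5329 A_ack=200 B_seq=200 B_ack=5000
After event 2: A_seq=5329 A_ack=339 B_seq=339 B_ack=5000
After event 3: A_seq=5329 A_ack=539 B_seq=539 B_ack=5000
After event 4: A_seq=5329 A_ack=664 B_seq=664 B_ack=5000
After event 5: A_seq=5329 A_ack=726 B_seq=726 B_ack=5000

Answer: 5329 726 726 5000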